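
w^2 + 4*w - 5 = (w - 1)*(w + 5)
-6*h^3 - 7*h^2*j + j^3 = (-3*h + j)*(h + j)*(2*h + j)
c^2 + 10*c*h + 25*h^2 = (c + 5*h)^2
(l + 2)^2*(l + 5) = l^3 + 9*l^2 + 24*l + 20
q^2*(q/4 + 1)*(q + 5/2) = q^4/4 + 13*q^3/8 + 5*q^2/2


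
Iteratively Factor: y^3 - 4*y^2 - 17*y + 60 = (y + 4)*(y^2 - 8*y + 15) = (y - 5)*(y + 4)*(y - 3)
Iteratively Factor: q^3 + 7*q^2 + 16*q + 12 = (q + 2)*(q^2 + 5*q + 6) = (q + 2)*(q + 3)*(q + 2)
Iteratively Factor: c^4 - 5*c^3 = (c - 5)*(c^3) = c*(c - 5)*(c^2) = c^2*(c - 5)*(c)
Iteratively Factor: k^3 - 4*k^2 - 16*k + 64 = (k - 4)*(k^2 - 16) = (k - 4)*(k + 4)*(k - 4)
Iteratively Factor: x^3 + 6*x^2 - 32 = (x + 4)*(x^2 + 2*x - 8) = (x - 2)*(x + 4)*(x + 4)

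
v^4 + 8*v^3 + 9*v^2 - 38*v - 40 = (v - 2)*(v + 1)*(v + 4)*(v + 5)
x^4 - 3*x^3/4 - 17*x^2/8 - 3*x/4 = x*(x - 2)*(x + 1/2)*(x + 3/4)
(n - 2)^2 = n^2 - 4*n + 4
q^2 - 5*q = q*(q - 5)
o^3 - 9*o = o*(o - 3)*(o + 3)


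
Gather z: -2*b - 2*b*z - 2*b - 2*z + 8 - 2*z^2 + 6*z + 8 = -4*b - 2*z^2 + z*(4 - 2*b) + 16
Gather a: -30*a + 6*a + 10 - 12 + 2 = -24*a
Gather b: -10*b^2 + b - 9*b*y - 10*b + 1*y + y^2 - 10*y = -10*b^2 + b*(-9*y - 9) + y^2 - 9*y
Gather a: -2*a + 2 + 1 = 3 - 2*a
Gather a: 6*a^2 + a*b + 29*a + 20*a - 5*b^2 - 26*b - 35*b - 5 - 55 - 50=6*a^2 + a*(b + 49) - 5*b^2 - 61*b - 110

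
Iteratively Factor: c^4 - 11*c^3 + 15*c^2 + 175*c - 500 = (c - 5)*(c^3 - 6*c^2 - 15*c + 100) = (c - 5)^2*(c^2 - c - 20) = (c - 5)^3*(c + 4)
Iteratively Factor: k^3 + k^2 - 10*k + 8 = (k - 1)*(k^2 + 2*k - 8) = (k - 2)*(k - 1)*(k + 4)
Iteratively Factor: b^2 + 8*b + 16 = (b + 4)*(b + 4)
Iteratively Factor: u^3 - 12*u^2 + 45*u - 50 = (u - 5)*(u^2 - 7*u + 10) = (u - 5)^2*(u - 2)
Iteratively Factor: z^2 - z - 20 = (z - 5)*(z + 4)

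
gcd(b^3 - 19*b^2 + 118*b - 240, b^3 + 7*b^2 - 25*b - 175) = b - 5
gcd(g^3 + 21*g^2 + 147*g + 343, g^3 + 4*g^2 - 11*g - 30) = 1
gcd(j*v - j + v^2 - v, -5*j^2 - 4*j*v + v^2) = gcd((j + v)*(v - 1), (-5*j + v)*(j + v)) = j + v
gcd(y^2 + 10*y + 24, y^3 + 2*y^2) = 1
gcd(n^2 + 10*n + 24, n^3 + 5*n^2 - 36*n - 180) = n + 6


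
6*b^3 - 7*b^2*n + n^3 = (-2*b + n)*(-b + n)*(3*b + n)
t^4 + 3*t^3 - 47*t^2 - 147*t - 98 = (t - 7)*(t + 1)*(t + 2)*(t + 7)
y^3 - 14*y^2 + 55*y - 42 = (y - 7)*(y - 6)*(y - 1)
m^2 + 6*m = m*(m + 6)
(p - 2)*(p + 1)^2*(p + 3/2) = p^4 + 3*p^3/2 - 3*p^2 - 13*p/2 - 3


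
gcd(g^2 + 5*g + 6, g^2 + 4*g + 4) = g + 2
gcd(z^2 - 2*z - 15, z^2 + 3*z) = z + 3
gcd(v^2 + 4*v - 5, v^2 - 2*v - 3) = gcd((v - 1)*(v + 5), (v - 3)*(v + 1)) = 1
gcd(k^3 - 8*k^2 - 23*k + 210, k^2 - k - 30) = k^2 - k - 30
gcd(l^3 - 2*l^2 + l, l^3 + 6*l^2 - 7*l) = l^2 - l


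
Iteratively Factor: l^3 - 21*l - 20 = (l + 1)*(l^2 - l - 20) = (l - 5)*(l + 1)*(l + 4)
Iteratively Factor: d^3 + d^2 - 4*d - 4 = (d + 1)*(d^2 - 4) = (d + 1)*(d + 2)*(d - 2)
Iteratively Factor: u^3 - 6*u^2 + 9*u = (u - 3)*(u^2 - 3*u) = u*(u - 3)*(u - 3)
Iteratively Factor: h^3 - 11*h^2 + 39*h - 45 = (h - 5)*(h^2 - 6*h + 9) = (h - 5)*(h - 3)*(h - 3)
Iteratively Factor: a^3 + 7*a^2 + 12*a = (a + 3)*(a^2 + 4*a) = (a + 3)*(a + 4)*(a)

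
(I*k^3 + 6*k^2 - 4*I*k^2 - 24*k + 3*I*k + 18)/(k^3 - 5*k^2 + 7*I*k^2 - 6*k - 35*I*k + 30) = (I*k^3 + k^2*(6 - 4*I) + 3*k*(-8 + I) + 18)/(k^3 + k^2*(-5 + 7*I) + k*(-6 - 35*I) + 30)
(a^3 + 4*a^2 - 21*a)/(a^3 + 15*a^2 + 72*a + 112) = a*(a - 3)/(a^2 + 8*a + 16)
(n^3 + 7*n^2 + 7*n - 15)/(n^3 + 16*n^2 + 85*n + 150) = (n^2 + 2*n - 3)/(n^2 + 11*n + 30)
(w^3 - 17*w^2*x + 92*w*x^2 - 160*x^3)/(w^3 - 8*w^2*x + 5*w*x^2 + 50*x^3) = (-w^2 + 12*w*x - 32*x^2)/(-w^2 + 3*w*x + 10*x^2)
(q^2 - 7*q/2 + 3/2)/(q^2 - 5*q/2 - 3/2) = (2*q - 1)/(2*q + 1)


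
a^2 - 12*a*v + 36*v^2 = (a - 6*v)^2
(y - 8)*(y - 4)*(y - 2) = y^3 - 14*y^2 + 56*y - 64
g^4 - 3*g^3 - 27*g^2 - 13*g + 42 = (g - 7)*(g - 1)*(g + 2)*(g + 3)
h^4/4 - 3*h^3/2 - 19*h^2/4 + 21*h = h*(h/4 + 1)*(h - 7)*(h - 3)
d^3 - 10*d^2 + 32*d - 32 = (d - 4)^2*(d - 2)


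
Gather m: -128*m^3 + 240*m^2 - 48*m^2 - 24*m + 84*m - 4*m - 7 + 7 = -128*m^3 + 192*m^2 + 56*m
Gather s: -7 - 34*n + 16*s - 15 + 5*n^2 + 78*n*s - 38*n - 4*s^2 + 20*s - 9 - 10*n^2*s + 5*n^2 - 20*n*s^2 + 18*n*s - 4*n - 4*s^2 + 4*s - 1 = 10*n^2 - 76*n + s^2*(-20*n - 8) + s*(-10*n^2 + 96*n + 40) - 32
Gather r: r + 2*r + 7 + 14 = 3*r + 21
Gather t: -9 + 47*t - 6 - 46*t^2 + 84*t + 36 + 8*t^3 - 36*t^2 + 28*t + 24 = 8*t^3 - 82*t^2 + 159*t + 45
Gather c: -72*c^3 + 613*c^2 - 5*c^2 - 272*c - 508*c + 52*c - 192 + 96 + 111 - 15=-72*c^3 + 608*c^2 - 728*c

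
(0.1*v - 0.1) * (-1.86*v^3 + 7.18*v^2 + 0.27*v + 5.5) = -0.186*v^4 + 0.904*v^3 - 0.691*v^2 + 0.523*v - 0.55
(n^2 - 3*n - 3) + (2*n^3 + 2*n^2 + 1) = 2*n^3 + 3*n^2 - 3*n - 2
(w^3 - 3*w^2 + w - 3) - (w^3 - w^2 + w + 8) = -2*w^2 - 11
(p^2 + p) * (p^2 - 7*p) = p^4 - 6*p^3 - 7*p^2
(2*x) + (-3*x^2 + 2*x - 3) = -3*x^2 + 4*x - 3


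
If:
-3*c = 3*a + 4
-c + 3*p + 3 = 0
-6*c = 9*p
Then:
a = -7/3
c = 1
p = -2/3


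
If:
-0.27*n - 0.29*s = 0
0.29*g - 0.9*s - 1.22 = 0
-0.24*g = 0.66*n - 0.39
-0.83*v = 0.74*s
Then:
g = -49.30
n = 18.52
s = -17.24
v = 15.37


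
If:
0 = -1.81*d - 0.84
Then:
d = -0.46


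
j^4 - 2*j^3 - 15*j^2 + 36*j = j*(j - 3)^2*(j + 4)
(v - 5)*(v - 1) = v^2 - 6*v + 5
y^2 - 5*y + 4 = (y - 4)*(y - 1)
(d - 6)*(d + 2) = d^2 - 4*d - 12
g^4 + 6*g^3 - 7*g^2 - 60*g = g*(g - 3)*(g + 4)*(g + 5)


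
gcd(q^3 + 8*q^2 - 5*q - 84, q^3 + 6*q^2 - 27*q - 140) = q^2 + 11*q + 28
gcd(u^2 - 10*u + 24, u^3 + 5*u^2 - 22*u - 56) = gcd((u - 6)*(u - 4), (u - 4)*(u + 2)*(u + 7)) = u - 4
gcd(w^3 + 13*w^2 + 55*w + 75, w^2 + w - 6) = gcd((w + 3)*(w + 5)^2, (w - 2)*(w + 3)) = w + 3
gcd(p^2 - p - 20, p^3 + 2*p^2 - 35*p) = p - 5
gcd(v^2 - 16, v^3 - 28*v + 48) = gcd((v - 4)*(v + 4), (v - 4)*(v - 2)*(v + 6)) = v - 4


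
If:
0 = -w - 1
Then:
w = -1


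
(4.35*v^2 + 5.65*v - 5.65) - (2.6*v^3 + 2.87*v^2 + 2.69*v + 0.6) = -2.6*v^3 + 1.48*v^2 + 2.96*v - 6.25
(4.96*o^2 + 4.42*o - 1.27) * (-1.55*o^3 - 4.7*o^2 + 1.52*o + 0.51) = -7.688*o^5 - 30.163*o^4 - 11.2663*o^3 + 15.217*o^2 + 0.3238*o - 0.6477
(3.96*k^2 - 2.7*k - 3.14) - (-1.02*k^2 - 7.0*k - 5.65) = 4.98*k^2 + 4.3*k + 2.51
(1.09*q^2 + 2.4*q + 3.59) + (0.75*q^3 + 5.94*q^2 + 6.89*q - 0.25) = 0.75*q^3 + 7.03*q^2 + 9.29*q + 3.34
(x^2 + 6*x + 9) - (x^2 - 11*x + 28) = 17*x - 19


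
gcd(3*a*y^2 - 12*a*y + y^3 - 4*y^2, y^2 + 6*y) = y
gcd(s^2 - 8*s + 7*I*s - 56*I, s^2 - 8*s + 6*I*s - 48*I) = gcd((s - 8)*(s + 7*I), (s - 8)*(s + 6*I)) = s - 8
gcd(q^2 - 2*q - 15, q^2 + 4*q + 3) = q + 3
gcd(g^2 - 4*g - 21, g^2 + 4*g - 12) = 1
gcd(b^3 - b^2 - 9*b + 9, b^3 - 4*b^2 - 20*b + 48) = 1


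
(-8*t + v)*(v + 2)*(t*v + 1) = -8*t^2*v^2 - 16*t^2*v + t*v^3 + 2*t*v^2 - 8*t*v - 16*t + v^2 + 2*v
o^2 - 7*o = o*(o - 7)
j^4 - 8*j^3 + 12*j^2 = j^2*(j - 6)*(j - 2)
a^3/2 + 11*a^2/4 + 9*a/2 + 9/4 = (a/2 + 1/2)*(a + 3/2)*(a + 3)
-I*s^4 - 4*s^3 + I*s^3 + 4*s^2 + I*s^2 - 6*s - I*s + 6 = (s - 3*I)*(s - 2*I)*(s + I)*(-I*s + I)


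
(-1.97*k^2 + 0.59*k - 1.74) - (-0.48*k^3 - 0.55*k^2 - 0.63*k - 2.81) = 0.48*k^3 - 1.42*k^2 + 1.22*k + 1.07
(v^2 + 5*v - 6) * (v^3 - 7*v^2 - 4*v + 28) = v^5 - 2*v^4 - 45*v^3 + 50*v^2 + 164*v - 168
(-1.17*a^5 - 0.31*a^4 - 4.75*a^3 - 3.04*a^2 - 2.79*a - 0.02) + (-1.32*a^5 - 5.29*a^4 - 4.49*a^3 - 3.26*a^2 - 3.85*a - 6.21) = -2.49*a^5 - 5.6*a^4 - 9.24*a^3 - 6.3*a^2 - 6.64*a - 6.23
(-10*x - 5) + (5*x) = -5*x - 5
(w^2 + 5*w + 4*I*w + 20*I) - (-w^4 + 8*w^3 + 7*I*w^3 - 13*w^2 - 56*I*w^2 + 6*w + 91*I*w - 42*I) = w^4 - 8*w^3 - 7*I*w^3 + 14*w^2 + 56*I*w^2 - w - 87*I*w + 62*I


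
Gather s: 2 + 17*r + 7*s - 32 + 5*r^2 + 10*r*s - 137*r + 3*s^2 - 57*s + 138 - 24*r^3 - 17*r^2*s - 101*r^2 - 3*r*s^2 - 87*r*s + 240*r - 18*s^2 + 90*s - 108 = -24*r^3 - 96*r^2 + 120*r + s^2*(-3*r - 15) + s*(-17*r^2 - 77*r + 40)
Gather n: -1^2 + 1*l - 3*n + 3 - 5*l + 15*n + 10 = -4*l + 12*n + 12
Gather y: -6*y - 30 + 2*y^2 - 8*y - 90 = 2*y^2 - 14*y - 120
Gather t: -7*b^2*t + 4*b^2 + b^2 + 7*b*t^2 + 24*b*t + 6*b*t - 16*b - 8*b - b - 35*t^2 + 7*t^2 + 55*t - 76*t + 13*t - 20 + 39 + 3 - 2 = 5*b^2 - 25*b + t^2*(7*b - 28) + t*(-7*b^2 + 30*b - 8) + 20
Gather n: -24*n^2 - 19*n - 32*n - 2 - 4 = -24*n^2 - 51*n - 6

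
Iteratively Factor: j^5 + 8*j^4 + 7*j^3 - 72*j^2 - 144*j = (j + 4)*(j^4 + 4*j^3 - 9*j^2 - 36*j) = (j + 3)*(j + 4)*(j^3 + j^2 - 12*j) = (j + 3)*(j + 4)^2*(j^2 - 3*j) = j*(j + 3)*(j + 4)^2*(j - 3)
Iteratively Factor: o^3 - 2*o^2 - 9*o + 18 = (o - 2)*(o^2 - 9) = (o - 2)*(o + 3)*(o - 3)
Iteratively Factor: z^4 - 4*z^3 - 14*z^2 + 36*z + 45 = (z - 3)*(z^3 - z^2 - 17*z - 15) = (z - 3)*(z + 3)*(z^2 - 4*z - 5) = (z - 5)*(z - 3)*(z + 3)*(z + 1)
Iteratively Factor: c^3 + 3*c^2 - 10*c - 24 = (c + 2)*(c^2 + c - 12) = (c - 3)*(c + 2)*(c + 4)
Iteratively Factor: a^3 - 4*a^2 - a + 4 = (a + 1)*(a^2 - 5*a + 4) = (a - 4)*(a + 1)*(a - 1)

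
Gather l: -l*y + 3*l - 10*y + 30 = l*(3 - y) - 10*y + 30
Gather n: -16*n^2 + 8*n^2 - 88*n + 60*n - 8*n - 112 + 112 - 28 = -8*n^2 - 36*n - 28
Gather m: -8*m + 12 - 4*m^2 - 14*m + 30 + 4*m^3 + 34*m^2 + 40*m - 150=4*m^3 + 30*m^2 + 18*m - 108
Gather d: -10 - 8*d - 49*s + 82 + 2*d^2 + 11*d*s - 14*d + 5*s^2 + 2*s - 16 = 2*d^2 + d*(11*s - 22) + 5*s^2 - 47*s + 56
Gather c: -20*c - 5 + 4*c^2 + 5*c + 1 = 4*c^2 - 15*c - 4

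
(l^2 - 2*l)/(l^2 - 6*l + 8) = l/(l - 4)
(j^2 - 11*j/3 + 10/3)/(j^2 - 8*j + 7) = (3*j^2 - 11*j + 10)/(3*(j^2 - 8*j + 7))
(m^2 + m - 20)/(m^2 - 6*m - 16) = (-m^2 - m + 20)/(-m^2 + 6*m + 16)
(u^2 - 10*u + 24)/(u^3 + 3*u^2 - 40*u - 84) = (u - 4)/(u^2 + 9*u + 14)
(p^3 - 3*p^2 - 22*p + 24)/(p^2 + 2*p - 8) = (p^2 - 7*p + 6)/(p - 2)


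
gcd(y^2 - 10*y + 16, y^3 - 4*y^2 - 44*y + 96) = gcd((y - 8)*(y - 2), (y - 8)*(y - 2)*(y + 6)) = y^2 - 10*y + 16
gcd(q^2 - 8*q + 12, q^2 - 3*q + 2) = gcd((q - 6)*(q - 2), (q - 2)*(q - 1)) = q - 2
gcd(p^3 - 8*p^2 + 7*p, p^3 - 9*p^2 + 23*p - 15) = p - 1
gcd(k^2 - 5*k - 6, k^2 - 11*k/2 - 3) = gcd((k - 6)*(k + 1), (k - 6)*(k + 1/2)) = k - 6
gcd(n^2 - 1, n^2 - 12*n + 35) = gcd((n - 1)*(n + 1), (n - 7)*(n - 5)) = 1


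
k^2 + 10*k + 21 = (k + 3)*(k + 7)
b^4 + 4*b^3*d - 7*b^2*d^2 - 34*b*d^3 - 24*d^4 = (b - 3*d)*(b + d)*(b + 2*d)*(b + 4*d)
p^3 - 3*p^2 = p^2*(p - 3)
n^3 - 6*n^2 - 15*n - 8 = (n - 8)*(n + 1)^2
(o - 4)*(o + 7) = o^2 + 3*o - 28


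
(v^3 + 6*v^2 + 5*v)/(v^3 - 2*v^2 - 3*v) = (v + 5)/(v - 3)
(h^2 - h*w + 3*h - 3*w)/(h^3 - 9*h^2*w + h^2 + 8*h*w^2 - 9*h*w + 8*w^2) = (-h - 3)/(-h^2 + 8*h*w - h + 8*w)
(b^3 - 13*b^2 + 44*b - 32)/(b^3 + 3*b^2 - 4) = (b^2 - 12*b + 32)/(b^2 + 4*b + 4)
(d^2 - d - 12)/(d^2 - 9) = (d - 4)/(d - 3)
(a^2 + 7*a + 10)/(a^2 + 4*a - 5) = (a + 2)/(a - 1)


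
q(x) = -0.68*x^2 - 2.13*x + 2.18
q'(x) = -1.36*x - 2.13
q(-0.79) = 3.44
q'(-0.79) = -1.06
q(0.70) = 0.36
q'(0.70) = -3.08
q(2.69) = -8.47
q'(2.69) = -5.79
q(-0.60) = 3.21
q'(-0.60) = -1.31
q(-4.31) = -1.27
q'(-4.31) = 3.73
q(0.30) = 1.48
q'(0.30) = -2.54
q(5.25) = -27.74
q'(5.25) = -9.27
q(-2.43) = 3.34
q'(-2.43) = 1.17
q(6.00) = -35.08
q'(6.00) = -10.29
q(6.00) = -35.08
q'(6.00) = -10.29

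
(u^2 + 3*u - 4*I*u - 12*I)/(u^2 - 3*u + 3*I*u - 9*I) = (u^2 + u*(3 - 4*I) - 12*I)/(u^2 + 3*u*(-1 + I) - 9*I)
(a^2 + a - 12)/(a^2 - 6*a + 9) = (a + 4)/(a - 3)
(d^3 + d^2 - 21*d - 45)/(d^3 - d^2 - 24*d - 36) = (d^2 - 2*d - 15)/(d^2 - 4*d - 12)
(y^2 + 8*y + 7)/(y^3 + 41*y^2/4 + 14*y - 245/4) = 4*(y + 1)/(4*y^2 + 13*y - 35)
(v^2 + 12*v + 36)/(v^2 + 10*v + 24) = (v + 6)/(v + 4)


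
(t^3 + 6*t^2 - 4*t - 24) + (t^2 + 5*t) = t^3 + 7*t^2 + t - 24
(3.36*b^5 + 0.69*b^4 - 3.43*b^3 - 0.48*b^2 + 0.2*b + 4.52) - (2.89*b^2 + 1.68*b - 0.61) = 3.36*b^5 + 0.69*b^4 - 3.43*b^3 - 3.37*b^2 - 1.48*b + 5.13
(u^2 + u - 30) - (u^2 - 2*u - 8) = 3*u - 22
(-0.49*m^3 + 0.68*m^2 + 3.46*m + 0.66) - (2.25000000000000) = -0.49*m^3 + 0.68*m^2 + 3.46*m - 1.59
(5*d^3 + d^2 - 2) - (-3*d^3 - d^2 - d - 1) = 8*d^3 + 2*d^2 + d - 1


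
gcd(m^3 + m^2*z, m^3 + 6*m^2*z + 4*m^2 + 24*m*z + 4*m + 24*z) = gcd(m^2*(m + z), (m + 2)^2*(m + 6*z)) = 1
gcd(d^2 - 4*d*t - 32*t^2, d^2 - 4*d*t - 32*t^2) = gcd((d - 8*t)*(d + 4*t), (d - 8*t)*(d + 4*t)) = -d^2 + 4*d*t + 32*t^2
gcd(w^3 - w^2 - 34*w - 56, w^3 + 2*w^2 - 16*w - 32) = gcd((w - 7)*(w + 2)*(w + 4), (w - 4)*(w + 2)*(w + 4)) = w^2 + 6*w + 8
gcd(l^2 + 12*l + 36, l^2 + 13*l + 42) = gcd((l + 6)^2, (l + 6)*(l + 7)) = l + 6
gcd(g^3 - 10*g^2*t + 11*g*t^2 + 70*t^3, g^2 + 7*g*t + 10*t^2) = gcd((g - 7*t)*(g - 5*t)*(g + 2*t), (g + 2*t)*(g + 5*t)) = g + 2*t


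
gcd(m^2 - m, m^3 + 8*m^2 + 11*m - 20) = m - 1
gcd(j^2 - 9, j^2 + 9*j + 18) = j + 3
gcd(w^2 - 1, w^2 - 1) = w^2 - 1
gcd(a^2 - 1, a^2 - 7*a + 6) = a - 1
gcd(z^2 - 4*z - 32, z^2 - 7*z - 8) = z - 8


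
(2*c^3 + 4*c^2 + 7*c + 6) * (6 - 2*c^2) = -4*c^5 - 8*c^4 - 2*c^3 + 12*c^2 + 42*c + 36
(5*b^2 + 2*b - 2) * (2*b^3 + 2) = 10*b^5 + 4*b^4 - 4*b^3 + 10*b^2 + 4*b - 4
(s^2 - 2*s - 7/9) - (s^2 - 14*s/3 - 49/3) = 8*s/3 + 140/9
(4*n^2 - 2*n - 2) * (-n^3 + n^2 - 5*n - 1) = -4*n^5 + 6*n^4 - 20*n^3 + 4*n^2 + 12*n + 2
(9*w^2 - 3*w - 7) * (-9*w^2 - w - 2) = -81*w^4 + 18*w^3 + 48*w^2 + 13*w + 14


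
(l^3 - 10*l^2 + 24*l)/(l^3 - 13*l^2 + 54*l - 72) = l/(l - 3)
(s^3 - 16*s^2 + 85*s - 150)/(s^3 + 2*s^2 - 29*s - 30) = (s^2 - 11*s + 30)/(s^2 + 7*s + 6)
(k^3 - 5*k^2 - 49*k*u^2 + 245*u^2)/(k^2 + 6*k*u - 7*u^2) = (-k^2 + 7*k*u + 5*k - 35*u)/(-k + u)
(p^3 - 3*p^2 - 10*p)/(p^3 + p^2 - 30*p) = (p + 2)/(p + 6)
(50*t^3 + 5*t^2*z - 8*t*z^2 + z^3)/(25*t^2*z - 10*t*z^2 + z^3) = (2*t + z)/z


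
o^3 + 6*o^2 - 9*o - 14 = (o - 2)*(o + 1)*(o + 7)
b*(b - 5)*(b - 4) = b^3 - 9*b^2 + 20*b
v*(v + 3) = v^2 + 3*v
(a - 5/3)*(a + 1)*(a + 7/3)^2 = a^4 + 4*a^3 + 2*a^2/3 - 308*a/27 - 245/27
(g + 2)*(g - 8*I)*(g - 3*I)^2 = g^4 + 2*g^3 - 14*I*g^3 - 57*g^2 - 28*I*g^2 - 114*g + 72*I*g + 144*I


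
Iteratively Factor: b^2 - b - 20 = (b - 5)*(b + 4)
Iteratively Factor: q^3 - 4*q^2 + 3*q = (q - 3)*(q^2 - q) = (q - 3)*(q - 1)*(q)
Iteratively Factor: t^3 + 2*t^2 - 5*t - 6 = (t + 3)*(t^2 - t - 2) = (t + 1)*(t + 3)*(t - 2)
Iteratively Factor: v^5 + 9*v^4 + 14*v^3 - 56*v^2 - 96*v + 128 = (v - 2)*(v^4 + 11*v^3 + 36*v^2 + 16*v - 64) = (v - 2)*(v + 4)*(v^3 + 7*v^2 + 8*v - 16) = (v - 2)*(v - 1)*(v + 4)*(v^2 + 8*v + 16) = (v - 2)*(v - 1)*(v + 4)^2*(v + 4)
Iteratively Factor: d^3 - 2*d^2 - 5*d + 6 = (d - 1)*(d^2 - d - 6) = (d - 3)*(d - 1)*(d + 2)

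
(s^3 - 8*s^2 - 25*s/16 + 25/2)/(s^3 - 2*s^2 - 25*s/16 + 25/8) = (s - 8)/(s - 2)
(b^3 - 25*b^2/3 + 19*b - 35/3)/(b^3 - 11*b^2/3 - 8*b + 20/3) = (3*b^2 - 10*b + 7)/(3*b^2 + 4*b - 4)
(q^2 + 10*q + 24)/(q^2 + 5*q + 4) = (q + 6)/(q + 1)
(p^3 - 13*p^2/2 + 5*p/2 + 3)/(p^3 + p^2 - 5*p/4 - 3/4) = 2*(p - 6)/(2*p + 3)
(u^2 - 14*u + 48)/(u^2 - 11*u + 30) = (u - 8)/(u - 5)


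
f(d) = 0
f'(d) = 0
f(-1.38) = 0.00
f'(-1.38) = 0.00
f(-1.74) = 0.00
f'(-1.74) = 0.00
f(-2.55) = 0.00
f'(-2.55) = 0.00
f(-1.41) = 0.00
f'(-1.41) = 0.00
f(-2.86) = 0.00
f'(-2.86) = 0.00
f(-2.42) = 0.00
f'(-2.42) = 0.00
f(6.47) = 0.00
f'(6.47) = 0.00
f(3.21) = 0.00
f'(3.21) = 0.00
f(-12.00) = 0.00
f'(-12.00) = 0.00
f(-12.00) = 0.00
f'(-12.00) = 0.00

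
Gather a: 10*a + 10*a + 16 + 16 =20*a + 32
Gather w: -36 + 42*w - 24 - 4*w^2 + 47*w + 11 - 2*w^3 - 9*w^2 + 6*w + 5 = -2*w^3 - 13*w^2 + 95*w - 44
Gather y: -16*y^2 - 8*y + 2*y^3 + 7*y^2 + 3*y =2*y^3 - 9*y^2 - 5*y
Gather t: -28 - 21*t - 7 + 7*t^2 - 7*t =7*t^2 - 28*t - 35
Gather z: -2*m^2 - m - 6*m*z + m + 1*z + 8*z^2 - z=-2*m^2 - 6*m*z + 8*z^2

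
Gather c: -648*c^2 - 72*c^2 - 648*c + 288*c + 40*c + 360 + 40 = -720*c^2 - 320*c + 400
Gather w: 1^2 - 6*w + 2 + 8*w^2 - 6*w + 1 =8*w^2 - 12*w + 4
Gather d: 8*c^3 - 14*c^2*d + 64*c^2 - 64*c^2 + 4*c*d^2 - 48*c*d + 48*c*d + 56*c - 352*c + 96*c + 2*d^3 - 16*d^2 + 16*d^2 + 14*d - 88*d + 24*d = 8*c^3 + 4*c*d^2 - 200*c + 2*d^3 + d*(-14*c^2 - 50)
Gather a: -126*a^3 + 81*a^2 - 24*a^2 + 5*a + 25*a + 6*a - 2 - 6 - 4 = -126*a^3 + 57*a^2 + 36*a - 12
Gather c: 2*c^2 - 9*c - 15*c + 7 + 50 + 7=2*c^2 - 24*c + 64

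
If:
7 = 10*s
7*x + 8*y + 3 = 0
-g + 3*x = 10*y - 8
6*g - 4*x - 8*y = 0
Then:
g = 0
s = 7/10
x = -1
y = 1/2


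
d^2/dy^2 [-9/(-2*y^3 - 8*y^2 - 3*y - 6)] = 18*(-2*(3*y + 4)*(2*y^3 + 8*y^2 + 3*y + 6) + (6*y^2 + 16*y + 3)^2)/(2*y^3 + 8*y^2 + 3*y + 6)^3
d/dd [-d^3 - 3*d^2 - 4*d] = -3*d^2 - 6*d - 4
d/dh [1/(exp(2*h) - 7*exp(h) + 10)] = (7 - 2*exp(h))*exp(h)/(exp(2*h) - 7*exp(h) + 10)^2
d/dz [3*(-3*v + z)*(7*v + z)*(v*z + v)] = 3*v*(-21*v^2 + 8*v*z + 4*v + 3*z^2 + 2*z)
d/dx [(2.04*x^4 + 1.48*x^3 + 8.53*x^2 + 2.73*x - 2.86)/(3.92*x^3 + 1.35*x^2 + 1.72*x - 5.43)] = (7.9968*x^6 + 5.508*x^5 - 20.9132*x^4 - 60.6208*x^3 + 20.5105*x^2 - 84.9138*x - 9.9047)/(15.3664*x^6 + 10.584*x^5 + 15.3073*x^4 - 37.9272*x^3 - 11.7026*x^2 - 18.6792*x + 29.4849)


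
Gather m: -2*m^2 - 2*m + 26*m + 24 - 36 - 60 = -2*m^2 + 24*m - 72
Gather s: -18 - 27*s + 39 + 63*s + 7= 36*s + 28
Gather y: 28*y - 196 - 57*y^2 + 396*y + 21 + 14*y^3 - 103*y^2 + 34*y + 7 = 14*y^3 - 160*y^2 + 458*y - 168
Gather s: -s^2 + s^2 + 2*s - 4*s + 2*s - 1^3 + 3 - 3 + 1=0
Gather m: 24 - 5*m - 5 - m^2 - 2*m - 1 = -m^2 - 7*m + 18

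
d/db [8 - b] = -1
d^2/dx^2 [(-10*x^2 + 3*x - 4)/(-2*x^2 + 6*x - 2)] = 3*(9*x^3 - 6*x^2 - 9*x + 11)/(x^6 - 9*x^5 + 30*x^4 - 45*x^3 + 30*x^2 - 9*x + 1)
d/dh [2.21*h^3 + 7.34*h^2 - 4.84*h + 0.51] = 6.63*h^2 + 14.68*h - 4.84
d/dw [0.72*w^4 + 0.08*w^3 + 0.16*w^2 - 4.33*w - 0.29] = 2.88*w^3 + 0.24*w^2 + 0.32*w - 4.33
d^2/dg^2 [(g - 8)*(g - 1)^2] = 6*g - 20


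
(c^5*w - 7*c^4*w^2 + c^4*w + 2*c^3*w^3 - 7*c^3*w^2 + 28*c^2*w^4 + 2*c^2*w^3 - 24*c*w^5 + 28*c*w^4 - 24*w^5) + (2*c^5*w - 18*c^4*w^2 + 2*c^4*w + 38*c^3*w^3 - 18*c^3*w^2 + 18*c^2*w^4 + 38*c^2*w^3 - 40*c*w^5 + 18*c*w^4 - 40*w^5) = 3*c^5*w - 25*c^4*w^2 + 3*c^4*w + 40*c^3*w^3 - 25*c^3*w^2 + 46*c^2*w^4 + 40*c^2*w^3 - 64*c*w^5 + 46*c*w^4 - 64*w^5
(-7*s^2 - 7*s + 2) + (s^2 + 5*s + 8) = -6*s^2 - 2*s + 10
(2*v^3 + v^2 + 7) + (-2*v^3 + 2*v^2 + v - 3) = 3*v^2 + v + 4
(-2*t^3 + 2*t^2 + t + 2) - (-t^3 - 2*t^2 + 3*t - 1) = -t^3 + 4*t^2 - 2*t + 3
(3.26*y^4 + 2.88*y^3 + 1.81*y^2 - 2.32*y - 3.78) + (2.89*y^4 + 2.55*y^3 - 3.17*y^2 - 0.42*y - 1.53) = 6.15*y^4 + 5.43*y^3 - 1.36*y^2 - 2.74*y - 5.31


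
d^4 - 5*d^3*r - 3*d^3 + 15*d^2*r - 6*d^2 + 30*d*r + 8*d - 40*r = (d - 4)*(d - 1)*(d + 2)*(d - 5*r)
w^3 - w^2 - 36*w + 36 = (w - 6)*(w - 1)*(w + 6)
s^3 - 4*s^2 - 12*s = s*(s - 6)*(s + 2)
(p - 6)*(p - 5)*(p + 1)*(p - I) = p^4 - 10*p^3 - I*p^3 + 19*p^2 + 10*I*p^2 + 30*p - 19*I*p - 30*I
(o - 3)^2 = o^2 - 6*o + 9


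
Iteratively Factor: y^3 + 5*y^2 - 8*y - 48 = (y - 3)*(y^2 + 8*y + 16) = (y - 3)*(y + 4)*(y + 4)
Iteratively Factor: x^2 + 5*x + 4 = (x + 4)*(x + 1)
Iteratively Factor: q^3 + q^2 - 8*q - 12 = (q + 2)*(q^2 - q - 6) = (q + 2)^2*(q - 3)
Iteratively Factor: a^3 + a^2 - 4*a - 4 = (a + 1)*(a^2 - 4) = (a - 2)*(a + 1)*(a + 2)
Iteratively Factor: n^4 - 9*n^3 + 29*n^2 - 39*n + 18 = (n - 2)*(n^3 - 7*n^2 + 15*n - 9) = (n - 2)*(n - 1)*(n^2 - 6*n + 9) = (n - 3)*(n - 2)*(n - 1)*(n - 3)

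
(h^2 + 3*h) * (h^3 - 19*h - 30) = h^5 + 3*h^4 - 19*h^3 - 87*h^2 - 90*h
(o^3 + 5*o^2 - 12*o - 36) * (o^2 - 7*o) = o^5 - 2*o^4 - 47*o^3 + 48*o^2 + 252*o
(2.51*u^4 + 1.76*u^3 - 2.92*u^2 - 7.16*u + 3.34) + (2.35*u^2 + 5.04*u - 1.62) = 2.51*u^4 + 1.76*u^3 - 0.57*u^2 - 2.12*u + 1.72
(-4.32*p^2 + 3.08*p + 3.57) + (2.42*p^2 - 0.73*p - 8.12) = -1.9*p^2 + 2.35*p - 4.55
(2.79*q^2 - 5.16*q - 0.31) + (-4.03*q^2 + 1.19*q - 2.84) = -1.24*q^2 - 3.97*q - 3.15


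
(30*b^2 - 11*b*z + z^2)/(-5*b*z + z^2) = (-6*b + z)/z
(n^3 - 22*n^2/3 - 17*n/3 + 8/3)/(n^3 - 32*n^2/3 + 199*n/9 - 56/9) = 3*(n + 1)/(3*n - 7)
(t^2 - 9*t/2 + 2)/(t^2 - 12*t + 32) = (t - 1/2)/(t - 8)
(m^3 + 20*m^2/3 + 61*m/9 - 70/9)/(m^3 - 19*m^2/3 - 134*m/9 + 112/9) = (m + 5)/(m - 8)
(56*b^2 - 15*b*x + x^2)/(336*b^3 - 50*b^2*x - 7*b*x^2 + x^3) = (-7*b + x)/(-42*b^2 + b*x + x^2)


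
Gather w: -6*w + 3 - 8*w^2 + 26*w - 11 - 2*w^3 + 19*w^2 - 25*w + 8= -2*w^3 + 11*w^2 - 5*w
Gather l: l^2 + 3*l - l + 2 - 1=l^2 + 2*l + 1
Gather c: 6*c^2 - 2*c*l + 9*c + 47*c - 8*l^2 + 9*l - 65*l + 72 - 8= 6*c^2 + c*(56 - 2*l) - 8*l^2 - 56*l + 64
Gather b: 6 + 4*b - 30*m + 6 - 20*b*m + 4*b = b*(8 - 20*m) - 30*m + 12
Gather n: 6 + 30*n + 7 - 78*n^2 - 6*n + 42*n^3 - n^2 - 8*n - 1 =42*n^3 - 79*n^2 + 16*n + 12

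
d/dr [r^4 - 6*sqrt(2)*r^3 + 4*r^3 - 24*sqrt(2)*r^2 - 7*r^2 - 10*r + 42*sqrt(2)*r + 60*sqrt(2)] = 4*r^3 - 18*sqrt(2)*r^2 + 12*r^2 - 48*sqrt(2)*r - 14*r - 10 + 42*sqrt(2)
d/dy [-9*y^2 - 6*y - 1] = -18*y - 6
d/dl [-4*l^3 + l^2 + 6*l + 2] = -12*l^2 + 2*l + 6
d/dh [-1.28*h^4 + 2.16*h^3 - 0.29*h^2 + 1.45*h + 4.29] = -5.12*h^3 + 6.48*h^2 - 0.58*h + 1.45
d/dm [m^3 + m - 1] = 3*m^2 + 1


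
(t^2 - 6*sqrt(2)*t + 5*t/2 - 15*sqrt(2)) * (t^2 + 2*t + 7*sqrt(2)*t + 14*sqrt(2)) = t^4 + sqrt(2)*t^3 + 9*t^3/2 - 79*t^2 + 9*sqrt(2)*t^2/2 - 378*t + 5*sqrt(2)*t - 420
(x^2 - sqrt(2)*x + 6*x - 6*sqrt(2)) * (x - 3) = x^3 - sqrt(2)*x^2 + 3*x^2 - 18*x - 3*sqrt(2)*x + 18*sqrt(2)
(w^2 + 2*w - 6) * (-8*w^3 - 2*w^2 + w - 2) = -8*w^5 - 18*w^4 + 45*w^3 + 12*w^2 - 10*w + 12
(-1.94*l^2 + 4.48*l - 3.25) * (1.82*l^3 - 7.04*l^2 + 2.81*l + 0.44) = -3.5308*l^5 + 21.8112*l^4 - 42.9056*l^3 + 34.6152*l^2 - 7.1613*l - 1.43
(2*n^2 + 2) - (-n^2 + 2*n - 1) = 3*n^2 - 2*n + 3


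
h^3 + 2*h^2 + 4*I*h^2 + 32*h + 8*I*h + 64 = (h + 2)*(h - 4*I)*(h + 8*I)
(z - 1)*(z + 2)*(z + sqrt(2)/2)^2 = z^4 + z^3 + sqrt(2)*z^3 - 3*z^2/2 + sqrt(2)*z^2 - 2*sqrt(2)*z + z/2 - 1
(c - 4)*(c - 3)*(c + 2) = c^3 - 5*c^2 - 2*c + 24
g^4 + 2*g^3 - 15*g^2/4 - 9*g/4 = g*(g - 3/2)*(g + 1/2)*(g + 3)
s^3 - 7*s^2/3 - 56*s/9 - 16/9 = (s - 4)*(s + 1/3)*(s + 4/3)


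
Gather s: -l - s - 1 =-l - s - 1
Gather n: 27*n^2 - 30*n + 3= 27*n^2 - 30*n + 3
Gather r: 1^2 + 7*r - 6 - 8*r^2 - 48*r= -8*r^2 - 41*r - 5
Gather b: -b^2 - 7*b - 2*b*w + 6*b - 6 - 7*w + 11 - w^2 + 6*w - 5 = -b^2 + b*(-2*w - 1) - w^2 - w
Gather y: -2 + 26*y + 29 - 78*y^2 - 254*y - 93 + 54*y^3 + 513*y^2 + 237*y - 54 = 54*y^3 + 435*y^2 + 9*y - 120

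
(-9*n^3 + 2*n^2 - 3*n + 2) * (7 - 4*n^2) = 36*n^5 - 8*n^4 - 51*n^3 + 6*n^2 - 21*n + 14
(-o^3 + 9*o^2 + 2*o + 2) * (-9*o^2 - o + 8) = 9*o^5 - 80*o^4 - 35*o^3 + 52*o^2 + 14*o + 16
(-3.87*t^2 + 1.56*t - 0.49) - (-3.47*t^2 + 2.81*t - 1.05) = -0.4*t^2 - 1.25*t + 0.56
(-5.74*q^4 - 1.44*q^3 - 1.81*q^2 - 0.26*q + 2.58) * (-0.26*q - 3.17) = 1.4924*q^5 + 18.5702*q^4 + 5.0354*q^3 + 5.8053*q^2 + 0.1534*q - 8.1786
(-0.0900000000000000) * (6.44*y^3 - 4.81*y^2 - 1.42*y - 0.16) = -0.5796*y^3 + 0.4329*y^2 + 0.1278*y + 0.0144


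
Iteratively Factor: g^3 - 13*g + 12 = (g - 1)*(g^2 + g - 12) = (g - 1)*(g + 4)*(g - 3)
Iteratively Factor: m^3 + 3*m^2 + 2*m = (m + 2)*(m^2 + m) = (m + 1)*(m + 2)*(m)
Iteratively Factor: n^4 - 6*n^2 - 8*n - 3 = (n + 1)*(n^3 - n^2 - 5*n - 3) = (n - 3)*(n + 1)*(n^2 + 2*n + 1) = (n - 3)*(n + 1)^2*(n + 1)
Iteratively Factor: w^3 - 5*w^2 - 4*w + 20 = (w - 5)*(w^2 - 4) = (w - 5)*(w - 2)*(w + 2)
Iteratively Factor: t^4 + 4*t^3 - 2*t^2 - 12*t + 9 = (t - 1)*(t^3 + 5*t^2 + 3*t - 9) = (t - 1)^2*(t^2 + 6*t + 9) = (t - 1)^2*(t + 3)*(t + 3)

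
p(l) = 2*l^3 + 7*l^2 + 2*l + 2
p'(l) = 6*l^2 + 14*l + 2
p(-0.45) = 2.34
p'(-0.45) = -3.08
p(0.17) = 2.55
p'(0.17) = 4.55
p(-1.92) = 9.81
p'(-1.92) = -2.76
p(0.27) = 3.09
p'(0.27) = 6.22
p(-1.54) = 8.22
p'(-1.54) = -5.33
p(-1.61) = 8.58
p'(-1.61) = -4.99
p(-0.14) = 1.85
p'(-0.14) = 0.16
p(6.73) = 942.15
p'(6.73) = 367.98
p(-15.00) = -5203.00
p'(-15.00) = 1142.00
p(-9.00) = -907.00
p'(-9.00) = 362.00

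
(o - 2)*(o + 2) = o^2 - 4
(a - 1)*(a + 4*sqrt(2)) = a^2 - a + 4*sqrt(2)*a - 4*sqrt(2)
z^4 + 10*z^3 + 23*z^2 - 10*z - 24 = (z - 1)*(z + 1)*(z + 4)*(z + 6)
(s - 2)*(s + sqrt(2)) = s^2 - 2*s + sqrt(2)*s - 2*sqrt(2)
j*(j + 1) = j^2 + j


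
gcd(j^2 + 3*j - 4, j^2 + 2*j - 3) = j - 1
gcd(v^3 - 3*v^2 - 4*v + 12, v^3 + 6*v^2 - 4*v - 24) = v^2 - 4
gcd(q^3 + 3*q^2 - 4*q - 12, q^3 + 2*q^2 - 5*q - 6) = q^2 + q - 6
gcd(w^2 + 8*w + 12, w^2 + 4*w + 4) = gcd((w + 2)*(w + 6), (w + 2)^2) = w + 2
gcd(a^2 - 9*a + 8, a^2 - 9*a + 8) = a^2 - 9*a + 8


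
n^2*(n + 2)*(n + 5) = n^4 + 7*n^3 + 10*n^2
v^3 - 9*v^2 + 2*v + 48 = (v - 8)*(v - 3)*(v + 2)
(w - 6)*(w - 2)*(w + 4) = w^3 - 4*w^2 - 20*w + 48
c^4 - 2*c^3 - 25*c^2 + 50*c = c*(c - 5)*(c - 2)*(c + 5)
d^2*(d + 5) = d^3 + 5*d^2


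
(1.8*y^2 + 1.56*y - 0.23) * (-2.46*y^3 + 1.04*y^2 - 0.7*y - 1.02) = -4.428*y^5 - 1.9656*y^4 + 0.9282*y^3 - 3.1672*y^2 - 1.4302*y + 0.2346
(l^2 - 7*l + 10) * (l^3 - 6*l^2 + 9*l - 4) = l^5 - 13*l^4 + 61*l^3 - 127*l^2 + 118*l - 40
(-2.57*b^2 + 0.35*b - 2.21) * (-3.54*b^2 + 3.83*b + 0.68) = 9.0978*b^4 - 11.0821*b^3 + 7.4163*b^2 - 8.2263*b - 1.5028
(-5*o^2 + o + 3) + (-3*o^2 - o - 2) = 1 - 8*o^2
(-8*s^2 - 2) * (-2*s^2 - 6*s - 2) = 16*s^4 + 48*s^3 + 20*s^2 + 12*s + 4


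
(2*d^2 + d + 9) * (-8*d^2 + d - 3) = -16*d^4 - 6*d^3 - 77*d^2 + 6*d - 27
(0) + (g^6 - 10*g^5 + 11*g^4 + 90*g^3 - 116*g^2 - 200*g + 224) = g^6 - 10*g^5 + 11*g^4 + 90*g^3 - 116*g^2 - 200*g + 224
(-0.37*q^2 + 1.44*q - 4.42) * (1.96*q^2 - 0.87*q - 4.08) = -0.7252*q^4 + 3.1443*q^3 - 8.4064*q^2 - 2.0298*q + 18.0336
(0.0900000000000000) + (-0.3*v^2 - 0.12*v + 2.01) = -0.3*v^2 - 0.12*v + 2.1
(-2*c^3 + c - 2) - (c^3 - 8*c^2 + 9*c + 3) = -3*c^3 + 8*c^2 - 8*c - 5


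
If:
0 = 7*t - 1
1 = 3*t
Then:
No Solution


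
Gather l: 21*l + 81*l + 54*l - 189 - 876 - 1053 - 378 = 156*l - 2496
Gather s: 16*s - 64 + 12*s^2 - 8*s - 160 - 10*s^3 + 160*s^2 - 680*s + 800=-10*s^3 + 172*s^2 - 672*s + 576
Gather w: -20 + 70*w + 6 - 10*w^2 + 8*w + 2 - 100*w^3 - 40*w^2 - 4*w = -100*w^3 - 50*w^2 + 74*w - 12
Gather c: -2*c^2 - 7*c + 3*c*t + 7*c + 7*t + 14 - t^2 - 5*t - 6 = -2*c^2 + 3*c*t - t^2 + 2*t + 8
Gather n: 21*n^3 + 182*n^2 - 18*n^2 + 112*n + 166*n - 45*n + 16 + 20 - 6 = 21*n^3 + 164*n^2 + 233*n + 30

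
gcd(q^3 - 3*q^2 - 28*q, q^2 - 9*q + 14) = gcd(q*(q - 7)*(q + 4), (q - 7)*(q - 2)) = q - 7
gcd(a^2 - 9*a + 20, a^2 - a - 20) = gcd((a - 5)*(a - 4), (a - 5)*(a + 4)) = a - 5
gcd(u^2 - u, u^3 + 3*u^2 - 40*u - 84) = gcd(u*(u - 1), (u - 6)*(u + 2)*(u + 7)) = 1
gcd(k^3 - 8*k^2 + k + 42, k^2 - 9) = k - 3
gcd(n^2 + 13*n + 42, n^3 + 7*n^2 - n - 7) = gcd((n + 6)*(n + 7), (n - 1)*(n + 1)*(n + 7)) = n + 7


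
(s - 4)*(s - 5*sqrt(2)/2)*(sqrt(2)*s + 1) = sqrt(2)*s^3 - 4*sqrt(2)*s^2 - 4*s^2 - 5*sqrt(2)*s/2 + 16*s + 10*sqrt(2)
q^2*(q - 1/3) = q^3 - q^2/3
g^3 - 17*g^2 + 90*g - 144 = (g - 8)*(g - 6)*(g - 3)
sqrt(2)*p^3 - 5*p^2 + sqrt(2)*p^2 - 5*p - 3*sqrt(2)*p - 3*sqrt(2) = (p + 1)*(p - 3*sqrt(2))*(sqrt(2)*p + 1)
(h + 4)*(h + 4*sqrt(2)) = h^2 + 4*h + 4*sqrt(2)*h + 16*sqrt(2)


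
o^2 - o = o*(o - 1)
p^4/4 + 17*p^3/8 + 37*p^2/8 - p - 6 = (p/4 + 1)*(p - 1)*(p + 3/2)*(p + 4)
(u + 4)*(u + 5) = u^2 + 9*u + 20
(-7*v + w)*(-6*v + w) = 42*v^2 - 13*v*w + w^2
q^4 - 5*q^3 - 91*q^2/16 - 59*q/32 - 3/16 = (q - 6)*(q + 1/4)^2*(q + 1/2)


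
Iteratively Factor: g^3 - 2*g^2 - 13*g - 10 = (g - 5)*(g^2 + 3*g + 2) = (g - 5)*(g + 2)*(g + 1)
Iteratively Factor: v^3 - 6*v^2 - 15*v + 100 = (v + 4)*(v^2 - 10*v + 25) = (v - 5)*(v + 4)*(v - 5)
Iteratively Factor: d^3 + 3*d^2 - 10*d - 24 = (d + 4)*(d^2 - d - 6) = (d - 3)*(d + 4)*(d + 2)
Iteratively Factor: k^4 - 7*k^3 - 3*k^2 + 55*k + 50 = (k + 1)*(k^3 - 8*k^2 + 5*k + 50) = (k - 5)*(k + 1)*(k^2 - 3*k - 10) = (k - 5)*(k + 1)*(k + 2)*(k - 5)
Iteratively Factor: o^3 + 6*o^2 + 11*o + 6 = (o + 3)*(o^2 + 3*o + 2) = (o + 2)*(o + 3)*(o + 1)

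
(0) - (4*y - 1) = 1 - 4*y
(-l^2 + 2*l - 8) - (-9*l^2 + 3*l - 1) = 8*l^2 - l - 7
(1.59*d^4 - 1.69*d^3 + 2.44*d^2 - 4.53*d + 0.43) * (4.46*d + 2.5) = 7.0914*d^5 - 3.5624*d^4 + 6.6574*d^3 - 14.1038*d^2 - 9.4072*d + 1.075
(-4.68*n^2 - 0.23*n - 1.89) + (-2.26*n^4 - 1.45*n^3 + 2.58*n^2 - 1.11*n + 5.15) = -2.26*n^4 - 1.45*n^3 - 2.1*n^2 - 1.34*n + 3.26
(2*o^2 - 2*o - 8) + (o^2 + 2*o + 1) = 3*o^2 - 7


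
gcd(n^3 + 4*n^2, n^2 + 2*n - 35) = 1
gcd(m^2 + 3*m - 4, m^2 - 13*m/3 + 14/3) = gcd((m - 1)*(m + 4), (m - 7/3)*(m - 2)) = 1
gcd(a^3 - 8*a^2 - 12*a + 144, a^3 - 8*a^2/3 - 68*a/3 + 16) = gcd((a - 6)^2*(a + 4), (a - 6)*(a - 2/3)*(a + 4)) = a^2 - 2*a - 24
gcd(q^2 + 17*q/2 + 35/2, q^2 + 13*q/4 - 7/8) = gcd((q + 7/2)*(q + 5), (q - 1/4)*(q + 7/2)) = q + 7/2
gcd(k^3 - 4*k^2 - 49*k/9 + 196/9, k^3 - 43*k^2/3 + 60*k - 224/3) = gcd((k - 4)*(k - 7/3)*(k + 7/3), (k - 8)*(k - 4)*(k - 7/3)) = k^2 - 19*k/3 + 28/3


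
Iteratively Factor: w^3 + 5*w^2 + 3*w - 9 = (w + 3)*(w^2 + 2*w - 3) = (w + 3)^2*(w - 1)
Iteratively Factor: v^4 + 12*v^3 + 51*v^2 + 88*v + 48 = (v + 3)*(v^3 + 9*v^2 + 24*v + 16) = (v + 3)*(v + 4)*(v^2 + 5*v + 4) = (v + 3)*(v + 4)^2*(v + 1)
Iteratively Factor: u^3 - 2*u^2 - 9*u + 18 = (u - 2)*(u^2 - 9) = (u - 3)*(u - 2)*(u + 3)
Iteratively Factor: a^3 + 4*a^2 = (a + 4)*(a^2) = a*(a + 4)*(a)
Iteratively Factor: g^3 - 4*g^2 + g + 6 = (g - 2)*(g^2 - 2*g - 3) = (g - 2)*(g + 1)*(g - 3)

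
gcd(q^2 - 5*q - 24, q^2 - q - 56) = q - 8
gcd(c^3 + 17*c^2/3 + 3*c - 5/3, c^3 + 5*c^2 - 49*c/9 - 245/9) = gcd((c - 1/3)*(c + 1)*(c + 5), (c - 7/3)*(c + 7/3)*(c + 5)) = c + 5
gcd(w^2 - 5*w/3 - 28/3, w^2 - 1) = 1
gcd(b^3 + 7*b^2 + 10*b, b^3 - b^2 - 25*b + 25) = b + 5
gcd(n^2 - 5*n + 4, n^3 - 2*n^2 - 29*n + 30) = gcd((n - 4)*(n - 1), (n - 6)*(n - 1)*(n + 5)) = n - 1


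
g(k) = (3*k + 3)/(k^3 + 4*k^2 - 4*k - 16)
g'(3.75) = -0.12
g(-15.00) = 0.02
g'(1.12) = -0.49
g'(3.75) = -0.12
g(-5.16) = 0.48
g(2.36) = 1.01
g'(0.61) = -0.21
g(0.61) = -0.29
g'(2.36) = -2.89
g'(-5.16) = 0.51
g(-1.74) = 1.01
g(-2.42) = -1.45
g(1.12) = -0.45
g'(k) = (3*k + 3)*(-3*k^2 - 8*k + 4)/(k^3 + 4*k^2 - 4*k - 16)^2 + 3/(k^3 + 4*k^2 - 4*k - 16)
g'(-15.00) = 0.00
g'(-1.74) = -5.43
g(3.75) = 0.18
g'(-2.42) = -1.84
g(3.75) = 0.18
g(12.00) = 0.02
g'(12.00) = 0.00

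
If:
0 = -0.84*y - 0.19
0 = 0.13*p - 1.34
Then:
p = 10.31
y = -0.23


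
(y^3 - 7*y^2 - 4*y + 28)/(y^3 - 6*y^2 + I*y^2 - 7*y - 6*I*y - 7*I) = (y^2 - 4)/(y^2 + y*(1 + I) + I)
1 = 1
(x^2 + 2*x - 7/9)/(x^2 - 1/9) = (3*x + 7)/(3*x + 1)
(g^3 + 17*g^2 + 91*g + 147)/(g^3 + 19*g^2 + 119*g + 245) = (g + 3)/(g + 5)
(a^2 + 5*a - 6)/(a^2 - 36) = (a - 1)/(a - 6)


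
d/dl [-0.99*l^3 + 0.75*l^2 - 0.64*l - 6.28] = -2.97*l^2 + 1.5*l - 0.64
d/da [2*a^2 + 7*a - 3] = 4*a + 7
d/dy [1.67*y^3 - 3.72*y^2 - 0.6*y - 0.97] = 5.01*y^2 - 7.44*y - 0.6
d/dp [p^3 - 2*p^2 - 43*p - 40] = 3*p^2 - 4*p - 43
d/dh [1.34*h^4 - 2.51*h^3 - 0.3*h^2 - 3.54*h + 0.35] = 5.36*h^3 - 7.53*h^2 - 0.6*h - 3.54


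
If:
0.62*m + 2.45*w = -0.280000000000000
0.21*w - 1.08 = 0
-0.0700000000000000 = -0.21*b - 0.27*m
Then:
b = 27.04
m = -20.77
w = 5.14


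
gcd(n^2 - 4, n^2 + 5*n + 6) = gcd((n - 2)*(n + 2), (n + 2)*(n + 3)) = n + 2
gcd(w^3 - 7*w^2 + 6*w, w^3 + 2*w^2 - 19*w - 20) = 1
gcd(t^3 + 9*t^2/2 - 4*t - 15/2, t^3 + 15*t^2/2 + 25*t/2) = t + 5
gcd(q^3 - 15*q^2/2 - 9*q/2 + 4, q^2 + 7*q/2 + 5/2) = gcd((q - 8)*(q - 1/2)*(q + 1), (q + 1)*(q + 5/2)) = q + 1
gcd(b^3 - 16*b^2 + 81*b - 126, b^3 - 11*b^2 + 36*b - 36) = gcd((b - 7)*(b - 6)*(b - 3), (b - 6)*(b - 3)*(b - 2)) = b^2 - 9*b + 18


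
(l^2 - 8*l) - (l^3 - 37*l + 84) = -l^3 + l^2 + 29*l - 84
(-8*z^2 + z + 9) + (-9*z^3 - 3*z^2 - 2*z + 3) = -9*z^3 - 11*z^2 - z + 12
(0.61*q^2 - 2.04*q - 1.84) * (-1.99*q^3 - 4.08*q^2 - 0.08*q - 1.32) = -1.2139*q^5 + 1.5708*q^4 + 11.936*q^3 + 6.8652*q^2 + 2.84*q + 2.4288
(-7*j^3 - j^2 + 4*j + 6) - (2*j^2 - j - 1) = -7*j^3 - 3*j^2 + 5*j + 7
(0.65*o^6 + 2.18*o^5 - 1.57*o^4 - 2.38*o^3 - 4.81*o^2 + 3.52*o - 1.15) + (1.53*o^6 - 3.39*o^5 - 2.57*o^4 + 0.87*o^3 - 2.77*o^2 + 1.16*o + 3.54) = 2.18*o^6 - 1.21*o^5 - 4.14*o^4 - 1.51*o^3 - 7.58*o^2 + 4.68*o + 2.39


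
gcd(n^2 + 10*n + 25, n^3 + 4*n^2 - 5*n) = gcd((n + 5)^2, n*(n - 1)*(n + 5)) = n + 5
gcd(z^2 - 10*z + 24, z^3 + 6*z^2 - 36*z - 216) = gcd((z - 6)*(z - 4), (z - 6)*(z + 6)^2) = z - 6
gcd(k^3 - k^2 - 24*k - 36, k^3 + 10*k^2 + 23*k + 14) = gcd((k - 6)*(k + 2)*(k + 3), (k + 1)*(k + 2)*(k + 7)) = k + 2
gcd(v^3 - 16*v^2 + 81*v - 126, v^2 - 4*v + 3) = v - 3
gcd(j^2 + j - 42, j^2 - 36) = j - 6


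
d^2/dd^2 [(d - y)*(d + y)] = 2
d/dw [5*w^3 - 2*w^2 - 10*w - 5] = 15*w^2 - 4*w - 10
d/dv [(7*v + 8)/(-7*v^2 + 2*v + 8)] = (49*v^2 + 112*v + 40)/(49*v^4 - 28*v^3 - 108*v^2 + 32*v + 64)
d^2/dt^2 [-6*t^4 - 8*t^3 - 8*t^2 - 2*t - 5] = -72*t^2 - 48*t - 16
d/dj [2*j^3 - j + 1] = 6*j^2 - 1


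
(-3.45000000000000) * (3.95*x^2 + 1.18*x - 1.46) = -13.6275*x^2 - 4.071*x + 5.037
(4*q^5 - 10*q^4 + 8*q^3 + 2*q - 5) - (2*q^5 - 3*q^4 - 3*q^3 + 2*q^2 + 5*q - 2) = 2*q^5 - 7*q^4 + 11*q^3 - 2*q^2 - 3*q - 3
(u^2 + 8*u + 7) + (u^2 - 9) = 2*u^2 + 8*u - 2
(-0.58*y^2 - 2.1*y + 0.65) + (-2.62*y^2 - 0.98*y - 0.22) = -3.2*y^2 - 3.08*y + 0.43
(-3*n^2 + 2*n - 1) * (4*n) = -12*n^3 + 8*n^2 - 4*n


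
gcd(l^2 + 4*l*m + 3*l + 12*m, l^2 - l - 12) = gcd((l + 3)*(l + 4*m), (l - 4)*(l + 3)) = l + 3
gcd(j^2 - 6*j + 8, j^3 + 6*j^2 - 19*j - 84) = j - 4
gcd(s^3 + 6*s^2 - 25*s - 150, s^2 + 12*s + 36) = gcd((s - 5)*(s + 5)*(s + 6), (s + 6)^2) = s + 6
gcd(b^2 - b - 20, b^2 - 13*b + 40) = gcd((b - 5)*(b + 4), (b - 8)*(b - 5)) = b - 5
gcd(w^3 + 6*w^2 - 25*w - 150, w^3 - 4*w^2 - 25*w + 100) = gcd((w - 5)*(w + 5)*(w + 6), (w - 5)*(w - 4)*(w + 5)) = w^2 - 25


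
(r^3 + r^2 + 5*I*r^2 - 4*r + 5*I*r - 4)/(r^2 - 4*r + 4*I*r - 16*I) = (r^2 + r*(1 + I) + I)/(r - 4)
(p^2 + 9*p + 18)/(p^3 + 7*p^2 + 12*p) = (p + 6)/(p*(p + 4))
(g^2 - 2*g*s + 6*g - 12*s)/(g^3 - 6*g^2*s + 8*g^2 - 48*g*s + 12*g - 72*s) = (-g + 2*s)/(-g^2 + 6*g*s - 2*g + 12*s)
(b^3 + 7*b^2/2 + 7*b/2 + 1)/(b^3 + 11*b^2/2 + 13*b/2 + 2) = (b + 2)/(b + 4)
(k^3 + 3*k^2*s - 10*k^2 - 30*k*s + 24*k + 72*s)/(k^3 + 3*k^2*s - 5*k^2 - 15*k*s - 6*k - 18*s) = (k - 4)/(k + 1)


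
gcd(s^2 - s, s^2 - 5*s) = s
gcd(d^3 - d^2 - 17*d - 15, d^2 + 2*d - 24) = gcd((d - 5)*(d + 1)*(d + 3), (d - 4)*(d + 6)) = 1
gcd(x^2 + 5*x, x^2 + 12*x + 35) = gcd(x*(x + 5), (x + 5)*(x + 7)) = x + 5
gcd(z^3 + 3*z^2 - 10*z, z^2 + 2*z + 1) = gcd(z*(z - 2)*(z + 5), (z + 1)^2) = 1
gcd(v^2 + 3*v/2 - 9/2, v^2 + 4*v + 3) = v + 3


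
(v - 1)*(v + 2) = v^2 + v - 2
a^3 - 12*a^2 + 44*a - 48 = (a - 6)*(a - 4)*(a - 2)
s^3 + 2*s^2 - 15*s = s*(s - 3)*(s + 5)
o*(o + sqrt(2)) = o^2 + sqrt(2)*o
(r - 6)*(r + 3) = r^2 - 3*r - 18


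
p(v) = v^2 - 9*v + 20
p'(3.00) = -3.00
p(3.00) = 2.00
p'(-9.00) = -27.00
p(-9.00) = 182.00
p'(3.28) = -2.44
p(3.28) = 1.24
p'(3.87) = -1.26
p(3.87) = 0.15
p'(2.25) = -4.50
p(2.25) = 4.81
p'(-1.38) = -11.76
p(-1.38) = 34.32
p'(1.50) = -6.00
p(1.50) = 8.75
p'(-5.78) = -20.56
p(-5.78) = 105.43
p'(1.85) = -5.30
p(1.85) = 6.77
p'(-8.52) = -26.04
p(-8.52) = 169.27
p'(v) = 2*v - 9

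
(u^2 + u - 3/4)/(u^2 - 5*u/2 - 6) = (u - 1/2)/(u - 4)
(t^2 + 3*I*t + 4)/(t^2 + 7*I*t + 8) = (t + 4*I)/(t + 8*I)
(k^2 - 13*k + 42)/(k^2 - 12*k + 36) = (k - 7)/(k - 6)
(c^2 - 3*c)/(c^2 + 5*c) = (c - 3)/(c + 5)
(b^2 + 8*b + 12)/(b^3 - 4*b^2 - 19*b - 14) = (b + 6)/(b^2 - 6*b - 7)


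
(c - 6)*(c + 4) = c^2 - 2*c - 24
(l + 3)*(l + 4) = l^2 + 7*l + 12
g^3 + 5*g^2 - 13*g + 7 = (g - 1)^2*(g + 7)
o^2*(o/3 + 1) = o^3/3 + o^2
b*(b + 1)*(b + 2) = b^3 + 3*b^2 + 2*b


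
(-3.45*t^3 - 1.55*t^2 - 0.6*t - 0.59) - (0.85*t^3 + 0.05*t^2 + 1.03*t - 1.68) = -4.3*t^3 - 1.6*t^2 - 1.63*t + 1.09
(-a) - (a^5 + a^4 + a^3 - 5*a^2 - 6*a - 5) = -a^5 - a^4 - a^3 + 5*a^2 + 5*a + 5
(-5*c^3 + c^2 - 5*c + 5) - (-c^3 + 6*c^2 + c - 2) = -4*c^3 - 5*c^2 - 6*c + 7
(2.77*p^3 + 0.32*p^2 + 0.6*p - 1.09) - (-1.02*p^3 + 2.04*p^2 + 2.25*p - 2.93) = 3.79*p^3 - 1.72*p^2 - 1.65*p + 1.84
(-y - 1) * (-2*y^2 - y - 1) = 2*y^3 + 3*y^2 + 2*y + 1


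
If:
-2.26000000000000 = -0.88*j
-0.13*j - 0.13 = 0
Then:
No Solution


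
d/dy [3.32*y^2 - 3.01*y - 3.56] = 6.64*y - 3.01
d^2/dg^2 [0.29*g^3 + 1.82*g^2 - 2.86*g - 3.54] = 1.74*g + 3.64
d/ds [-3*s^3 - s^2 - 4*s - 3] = -9*s^2 - 2*s - 4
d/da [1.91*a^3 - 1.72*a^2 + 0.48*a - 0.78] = 5.73*a^2 - 3.44*a + 0.48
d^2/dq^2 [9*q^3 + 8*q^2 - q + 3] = 54*q + 16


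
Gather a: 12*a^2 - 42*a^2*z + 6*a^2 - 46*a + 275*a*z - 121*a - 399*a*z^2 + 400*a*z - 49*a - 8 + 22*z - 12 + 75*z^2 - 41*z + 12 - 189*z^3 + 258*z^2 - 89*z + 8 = a^2*(18 - 42*z) + a*(-399*z^2 + 675*z - 216) - 189*z^3 + 333*z^2 - 108*z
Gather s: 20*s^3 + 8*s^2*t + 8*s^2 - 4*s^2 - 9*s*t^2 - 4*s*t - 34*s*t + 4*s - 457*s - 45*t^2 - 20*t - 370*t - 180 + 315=20*s^3 + s^2*(8*t + 4) + s*(-9*t^2 - 38*t - 453) - 45*t^2 - 390*t + 135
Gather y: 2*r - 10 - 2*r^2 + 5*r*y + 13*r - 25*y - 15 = -2*r^2 + 15*r + y*(5*r - 25) - 25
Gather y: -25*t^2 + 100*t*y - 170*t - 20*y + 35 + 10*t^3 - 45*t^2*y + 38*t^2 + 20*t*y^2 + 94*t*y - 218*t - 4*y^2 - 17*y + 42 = 10*t^3 + 13*t^2 - 388*t + y^2*(20*t - 4) + y*(-45*t^2 + 194*t - 37) + 77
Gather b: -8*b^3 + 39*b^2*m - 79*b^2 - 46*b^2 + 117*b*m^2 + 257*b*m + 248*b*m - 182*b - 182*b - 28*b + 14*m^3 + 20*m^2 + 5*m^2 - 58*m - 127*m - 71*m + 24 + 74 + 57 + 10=-8*b^3 + b^2*(39*m - 125) + b*(117*m^2 + 505*m - 392) + 14*m^3 + 25*m^2 - 256*m + 165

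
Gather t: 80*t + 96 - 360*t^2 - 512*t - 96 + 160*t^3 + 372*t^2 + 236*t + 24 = 160*t^3 + 12*t^2 - 196*t + 24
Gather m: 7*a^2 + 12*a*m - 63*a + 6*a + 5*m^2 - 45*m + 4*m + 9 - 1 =7*a^2 - 57*a + 5*m^2 + m*(12*a - 41) + 8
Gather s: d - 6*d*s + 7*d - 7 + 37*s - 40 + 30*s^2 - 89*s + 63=8*d + 30*s^2 + s*(-6*d - 52) + 16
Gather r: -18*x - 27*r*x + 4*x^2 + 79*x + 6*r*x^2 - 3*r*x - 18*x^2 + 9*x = r*(6*x^2 - 30*x) - 14*x^2 + 70*x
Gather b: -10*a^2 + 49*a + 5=-10*a^2 + 49*a + 5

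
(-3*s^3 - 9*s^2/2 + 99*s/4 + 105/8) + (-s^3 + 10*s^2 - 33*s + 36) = -4*s^3 + 11*s^2/2 - 33*s/4 + 393/8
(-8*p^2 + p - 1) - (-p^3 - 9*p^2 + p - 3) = p^3 + p^2 + 2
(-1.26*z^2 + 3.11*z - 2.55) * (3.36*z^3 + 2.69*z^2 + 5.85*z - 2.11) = -4.2336*z^5 + 7.0602*z^4 - 7.5731*z^3 + 13.9926*z^2 - 21.4796*z + 5.3805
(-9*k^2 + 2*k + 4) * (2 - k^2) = 9*k^4 - 2*k^3 - 22*k^2 + 4*k + 8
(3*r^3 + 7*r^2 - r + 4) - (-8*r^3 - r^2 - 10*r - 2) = 11*r^3 + 8*r^2 + 9*r + 6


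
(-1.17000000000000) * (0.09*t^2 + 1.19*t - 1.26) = -0.1053*t^2 - 1.3923*t + 1.4742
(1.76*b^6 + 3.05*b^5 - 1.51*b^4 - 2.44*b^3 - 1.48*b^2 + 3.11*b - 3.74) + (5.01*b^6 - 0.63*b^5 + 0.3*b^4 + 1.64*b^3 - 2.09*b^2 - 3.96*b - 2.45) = 6.77*b^6 + 2.42*b^5 - 1.21*b^4 - 0.8*b^3 - 3.57*b^2 - 0.85*b - 6.19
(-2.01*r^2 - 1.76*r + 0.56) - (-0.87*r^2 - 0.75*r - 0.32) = -1.14*r^2 - 1.01*r + 0.88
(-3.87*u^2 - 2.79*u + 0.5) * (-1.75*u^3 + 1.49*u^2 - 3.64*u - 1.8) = 6.7725*u^5 - 0.8838*u^4 + 9.0547*u^3 + 17.8666*u^2 + 3.202*u - 0.9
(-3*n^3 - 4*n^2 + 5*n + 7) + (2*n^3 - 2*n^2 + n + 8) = -n^3 - 6*n^2 + 6*n + 15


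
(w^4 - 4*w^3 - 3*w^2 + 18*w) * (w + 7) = w^5 + 3*w^4 - 31*w^3 - 3*w^2 + 126*w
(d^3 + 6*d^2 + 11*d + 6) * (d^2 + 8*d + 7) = d^5 + 14*d^4 + 66*d^3 + 136*d^2 + 125*d + 42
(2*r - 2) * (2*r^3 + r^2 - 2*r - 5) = 4*r^4 - 2*r^3 - 6*r^2 - 6*r + 10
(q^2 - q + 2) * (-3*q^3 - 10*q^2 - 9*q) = -3*q^5 - 7*q^4 - 5*q^3 - 11*q^2 - 18*q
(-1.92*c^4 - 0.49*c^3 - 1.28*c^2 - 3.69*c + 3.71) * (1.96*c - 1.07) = -3.7632*c^5 + 1.094*c^4 - 1.9845*c^3 - 5.8628*c^2 + 11.2199*c - 3.9697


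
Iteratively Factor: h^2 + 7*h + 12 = (h + 4)*(h + 3)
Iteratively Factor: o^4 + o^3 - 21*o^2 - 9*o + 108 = (o + 3)*(o^3 - 2*o^2 - 15*o + 36) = (o + 3)*(o + 4)*(o^2 - 6*o + 9) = (o - 3)*(o + 3)*(o + 4)*(o - 3)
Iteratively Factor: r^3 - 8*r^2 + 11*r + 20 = (r - 5)*(r^2 - 3*r - 4) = (r - 5)*(r + 1)*(r - 4)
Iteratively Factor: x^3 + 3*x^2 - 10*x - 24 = (x - 3)*(x^2 + 6*x + 8) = (x - 3)*(x + 4)*(x + 2)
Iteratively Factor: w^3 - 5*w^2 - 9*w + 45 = (w - 3)*(w^2 - 2*w - 15) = (w - 5)*(w - 3)*(w + 3)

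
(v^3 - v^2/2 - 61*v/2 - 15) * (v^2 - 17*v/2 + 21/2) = v^5 - 9*v^4 - 63*v^3/4 + 239*v^2 - 771*v/4 - 315/2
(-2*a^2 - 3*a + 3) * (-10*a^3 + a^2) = 20*a^5 + 28*a^4 - 33*a^3 + 3*a^2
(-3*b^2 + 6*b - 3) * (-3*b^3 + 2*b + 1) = 9*b^5 - 18*b^4 + 3*b^3 + 9*b^2 - 3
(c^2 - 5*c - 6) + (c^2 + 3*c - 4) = 2*c^2 - 2*c - 10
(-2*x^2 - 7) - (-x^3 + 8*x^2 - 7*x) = x^3 - 10*x^2 + 7*x - 7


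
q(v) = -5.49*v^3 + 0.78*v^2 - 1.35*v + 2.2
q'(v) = -16.47*v^2 + 1.56*v - 1.35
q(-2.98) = 158.43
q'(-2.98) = -152.26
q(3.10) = -158.04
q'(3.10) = -154.79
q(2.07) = -45.95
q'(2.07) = -68.69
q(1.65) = -22.57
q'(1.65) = -43.62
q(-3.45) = 241.58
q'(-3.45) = -202.77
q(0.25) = 1.83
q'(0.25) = -1.99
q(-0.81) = 6.72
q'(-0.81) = -13.42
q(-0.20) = 2.55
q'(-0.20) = -2.32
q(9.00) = -3948.98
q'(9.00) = -1321.38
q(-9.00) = 4079.74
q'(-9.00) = -1349.46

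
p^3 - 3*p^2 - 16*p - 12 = (p - 6)*(p + 1)*(p + 2)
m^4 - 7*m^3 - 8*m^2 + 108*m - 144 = (m - 6)*(m - 3)*(m - 2)*(m + 4)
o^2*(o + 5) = o^3 + 5*o^2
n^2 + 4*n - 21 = (n - 3)*(n + 7)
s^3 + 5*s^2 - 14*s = s*(s - 2)*(s + 7)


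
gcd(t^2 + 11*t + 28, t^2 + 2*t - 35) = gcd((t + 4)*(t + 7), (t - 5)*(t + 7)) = t + 7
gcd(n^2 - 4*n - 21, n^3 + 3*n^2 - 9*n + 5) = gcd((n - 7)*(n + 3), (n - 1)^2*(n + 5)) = 1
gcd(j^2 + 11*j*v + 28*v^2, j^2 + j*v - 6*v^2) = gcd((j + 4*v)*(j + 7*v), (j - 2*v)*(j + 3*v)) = 1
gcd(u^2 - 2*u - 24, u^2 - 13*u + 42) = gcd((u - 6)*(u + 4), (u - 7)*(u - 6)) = u - 6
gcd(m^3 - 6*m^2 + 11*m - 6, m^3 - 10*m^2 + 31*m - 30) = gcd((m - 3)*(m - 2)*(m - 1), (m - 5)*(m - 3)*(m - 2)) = m^2 - 5*m + 6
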